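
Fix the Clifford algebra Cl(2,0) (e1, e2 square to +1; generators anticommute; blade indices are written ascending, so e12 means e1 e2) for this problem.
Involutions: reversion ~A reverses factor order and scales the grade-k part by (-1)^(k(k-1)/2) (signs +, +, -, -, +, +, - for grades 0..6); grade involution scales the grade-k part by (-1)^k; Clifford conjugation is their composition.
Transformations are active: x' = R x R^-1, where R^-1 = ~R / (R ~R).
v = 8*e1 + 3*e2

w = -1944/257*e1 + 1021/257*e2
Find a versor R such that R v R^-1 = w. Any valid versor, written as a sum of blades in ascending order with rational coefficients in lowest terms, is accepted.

Reasoning: v^2 = w^2 = 73 since conjugation preserves the quadratic form; R = v + w = 112/257*e1 + 1792/257*e2 is then valid when invertible, keeping its own part and reversing (v - w)/2.
Answer: 112/257*e1 + 1792/257*e2


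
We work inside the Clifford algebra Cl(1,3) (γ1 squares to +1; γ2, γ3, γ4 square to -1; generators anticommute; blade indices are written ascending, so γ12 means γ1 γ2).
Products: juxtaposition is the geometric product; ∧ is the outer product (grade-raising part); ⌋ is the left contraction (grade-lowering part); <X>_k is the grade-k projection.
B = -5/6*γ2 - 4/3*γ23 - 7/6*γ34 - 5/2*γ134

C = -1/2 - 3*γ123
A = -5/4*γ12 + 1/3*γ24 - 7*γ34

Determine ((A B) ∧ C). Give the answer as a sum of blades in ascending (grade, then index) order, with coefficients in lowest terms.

step 1: -49/6 - 445/24*γ1 - 5/18*γ4 - 5/3*γ13 - 7/18*γ23 + 28/3*γ24 + 4/9*γ34 - 5/6*γ123 + 65/24*γ234 + 35/24*γ1234
step 2: 49/12 + 445/48*γ1 + 5/36*γ4 + 5/6*γ13 + 7/36*γ23 - 14/3*γ24 - 2/9*γ34 + 299/12*γ123 - 65/48*γ234 - 25/16*γ1234
Answer: 49/12 + 445/48*γ1 + 5/36*γ4 + 5/6*γ13 + 7/36*γ23 - 14/3*γ24 - 2/9*γ34 + 299/12*γ123 - 65/48*γ234 - 25/16*γ1234


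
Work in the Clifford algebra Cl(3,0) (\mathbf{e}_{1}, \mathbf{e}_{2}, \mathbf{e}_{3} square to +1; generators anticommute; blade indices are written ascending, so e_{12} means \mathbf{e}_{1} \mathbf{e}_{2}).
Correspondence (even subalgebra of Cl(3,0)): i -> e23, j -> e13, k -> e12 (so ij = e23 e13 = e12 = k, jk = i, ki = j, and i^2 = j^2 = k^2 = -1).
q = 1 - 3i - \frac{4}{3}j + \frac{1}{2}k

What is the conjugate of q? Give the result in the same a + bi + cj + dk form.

In blades: q = 1 + \frac{1}{2} e_{12} - \frac{4}{3} e_{13} - 3 e_{23}.
Quaternion conjugation is reversion on the even subalgebra: the scalar is fixed and every grade-2 blade flips sign, giving 1 - \frac{1}{2} e_{12} + \frac{4}{3} e_{13} + 3 e_{23}; translating back:
Answer: 1 + 3i + \frac{4}{3}j - \frac{1}{2}k


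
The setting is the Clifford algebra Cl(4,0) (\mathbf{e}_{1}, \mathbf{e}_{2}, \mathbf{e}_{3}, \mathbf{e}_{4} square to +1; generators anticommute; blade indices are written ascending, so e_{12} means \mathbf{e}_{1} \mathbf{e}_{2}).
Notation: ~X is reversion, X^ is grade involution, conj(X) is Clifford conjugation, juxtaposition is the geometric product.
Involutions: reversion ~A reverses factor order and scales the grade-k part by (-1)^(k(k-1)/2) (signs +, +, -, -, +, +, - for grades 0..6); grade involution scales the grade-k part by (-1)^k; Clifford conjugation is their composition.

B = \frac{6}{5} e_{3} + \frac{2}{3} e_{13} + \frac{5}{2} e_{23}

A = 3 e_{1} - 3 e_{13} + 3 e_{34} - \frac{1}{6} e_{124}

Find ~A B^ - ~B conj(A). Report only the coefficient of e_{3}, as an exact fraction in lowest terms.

first term: -2 - \frac{18}{5} e_{1} + 2 e_{3} - \frac{18}{5} e_{4} - \frac{15}{2} e_{12} - \frac{18}{5} e_{13} + 2 e_{14} + \frac{15}{2} e_{24} + \frac{15}{2} e_{123} + \frac{5}{12} e_{134} - \frac{1}{9} e_{234} + \frac{1}{5} e_{1234}
second term: 2 - \frac{18}{5} e_{1} - 2 e_{3} - \frac{18}{5} e_{4} - \frac{15}{2} e_{12} + \frac{18}{5} e_{13} + 2 e_{14} + \frac{15}{2} e_{24} + \frac{15}{2} e_{123} - \frac{5}{12} e_{134} + \frac{1}{9} e_{234} - \frac{1}{5} e_{1234}
Answer: 4


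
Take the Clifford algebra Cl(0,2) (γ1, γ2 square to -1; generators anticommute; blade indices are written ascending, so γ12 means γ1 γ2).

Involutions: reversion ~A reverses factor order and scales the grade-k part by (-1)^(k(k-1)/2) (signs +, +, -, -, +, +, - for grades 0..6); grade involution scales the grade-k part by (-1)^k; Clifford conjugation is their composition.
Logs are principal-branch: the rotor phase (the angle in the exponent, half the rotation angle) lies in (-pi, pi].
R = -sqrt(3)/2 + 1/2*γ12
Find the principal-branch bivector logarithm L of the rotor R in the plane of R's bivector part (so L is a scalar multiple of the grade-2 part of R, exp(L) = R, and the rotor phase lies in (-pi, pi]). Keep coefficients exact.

The scalar part of R is -sqrt(3)/2, which pins the rotor phase on the principal branch; dividing the bivector part by the sine of that phase recovers the unit plane, and L is the phase times that plane.
Concretely: cos(phase) = -sqrt(3)/2 gives phase = ±5*pi/6, and since phase/sin(phase) is even the sign is immaterial: L = (phase/sin(phase)) * <R>_2 = (5*pi/3) * <R>_2.
Answer: 5*pi/6*γ12


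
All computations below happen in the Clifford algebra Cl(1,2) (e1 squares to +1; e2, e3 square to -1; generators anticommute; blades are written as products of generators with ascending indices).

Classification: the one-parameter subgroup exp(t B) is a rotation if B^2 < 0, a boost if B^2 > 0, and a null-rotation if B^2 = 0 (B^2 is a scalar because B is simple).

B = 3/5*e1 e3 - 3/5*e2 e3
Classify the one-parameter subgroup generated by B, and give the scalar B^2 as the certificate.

B^2 term by term: the squares give (3/5)^2*(e1 e3)^2 + (-3/5)^2*(e2 e3)^2 = 9/25*(+1) + 9/25*(-1) = 0 (each basis 2-blade squares to minus the product of its generators' squares); cross terms between blades sharing an index anticommute and cancel. So B^2 = 0.
Answer: null-rotation, certificate B^2 = 0. The scalar 0 is the complete invariant here: its sign names the subgroup type.


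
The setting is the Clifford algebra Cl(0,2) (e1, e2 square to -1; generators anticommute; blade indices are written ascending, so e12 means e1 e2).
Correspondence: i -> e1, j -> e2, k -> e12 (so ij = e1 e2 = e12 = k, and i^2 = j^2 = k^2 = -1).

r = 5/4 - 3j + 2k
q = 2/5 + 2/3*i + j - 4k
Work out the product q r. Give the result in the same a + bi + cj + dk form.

In blades: q = 2/5 + 2/3*e1 + e2 - 4*e12, r = 5/4 - 3*e2 + 2*e12.
Distribute q over r term by term (generator squares from the signature, products reordered to ascending indices): (2/5)*r = 1/2 - 6/5*e2 + 4/5*e12; (2/3*e1)*r = 5/6*e1 - 4/3*e2 - 2*e12; (e2)*r = 3 + 2*e1 + 5/4*e2; (-4*e12)*r = 8 - 12*e1 - 5*e12.
Sum: 23/2 - 55/6*e1 - 77/60*e2 - 31/5*e12; translating back through the correspondence:
Answer: 23/2 - 55/6*i - 77/60*j - 31/5*k


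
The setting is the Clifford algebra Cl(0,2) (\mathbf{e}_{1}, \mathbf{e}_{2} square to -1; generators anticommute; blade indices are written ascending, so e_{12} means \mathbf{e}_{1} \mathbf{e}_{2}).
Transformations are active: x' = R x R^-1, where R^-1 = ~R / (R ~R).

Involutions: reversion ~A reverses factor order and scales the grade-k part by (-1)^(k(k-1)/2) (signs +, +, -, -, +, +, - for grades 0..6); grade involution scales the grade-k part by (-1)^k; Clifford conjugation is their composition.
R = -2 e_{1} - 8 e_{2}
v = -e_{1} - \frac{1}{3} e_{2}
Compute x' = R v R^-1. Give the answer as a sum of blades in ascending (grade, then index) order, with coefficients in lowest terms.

~R = -2 e_{1} - 8 e_{2}, and R ~R = -68, so R^-1 = ~R / (-68).
R v = -\frac{14}{3} - \frac{22}{3} e_{12}
Answer: \frac{37}{51} e_{1} - \frac{13}{17} e_{2}


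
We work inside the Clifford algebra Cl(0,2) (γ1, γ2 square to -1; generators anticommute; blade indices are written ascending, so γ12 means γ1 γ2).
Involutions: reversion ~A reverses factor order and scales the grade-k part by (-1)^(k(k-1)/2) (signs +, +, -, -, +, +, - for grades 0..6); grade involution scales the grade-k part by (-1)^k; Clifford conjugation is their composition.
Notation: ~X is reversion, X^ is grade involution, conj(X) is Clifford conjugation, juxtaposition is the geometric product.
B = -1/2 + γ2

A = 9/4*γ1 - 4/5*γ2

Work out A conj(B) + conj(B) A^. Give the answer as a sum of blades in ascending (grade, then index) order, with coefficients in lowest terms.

first term: -4/5 - 9/8*γ1 + 2/5*γ2 - 9/4*γ12
second term: 4/5 + 9/8*γ1 - 2/5*γ2 - 9/4*γ12
Answer: -9/2*γ12


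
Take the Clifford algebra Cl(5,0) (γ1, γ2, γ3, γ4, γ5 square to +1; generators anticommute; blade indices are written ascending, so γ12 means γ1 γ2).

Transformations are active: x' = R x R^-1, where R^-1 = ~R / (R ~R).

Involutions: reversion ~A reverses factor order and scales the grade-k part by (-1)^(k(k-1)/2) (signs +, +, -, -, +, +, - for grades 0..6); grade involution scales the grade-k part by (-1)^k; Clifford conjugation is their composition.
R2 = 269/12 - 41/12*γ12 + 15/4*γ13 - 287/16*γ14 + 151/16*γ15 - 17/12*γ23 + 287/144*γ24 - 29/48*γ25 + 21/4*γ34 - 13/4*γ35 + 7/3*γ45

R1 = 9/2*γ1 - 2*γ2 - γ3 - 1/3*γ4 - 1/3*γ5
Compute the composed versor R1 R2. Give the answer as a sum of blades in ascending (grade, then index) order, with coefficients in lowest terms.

Distribute over the terms of R1 (each basis-blade product reordered to ascending indices, repeated generators contracted through their squares):
(9/2*γ1) R2 = 807/8*γ1 - 123/8*γ2 + 135/8*γ3 - 2583/32*γ4 + 1359/32*γ5 - 51/8*γ123 + 287/32*γ124 - 87/32*γ125 + 189/8*γ134 - 117/8*γ135 + 21/2*γ145
(-2*γ2) R2 = -41/6*γ1 - 269/6*γ2 + 17/6*γ3 - 287/72*γ4 + 29/24*γ5 + 15/2*γ123 - 287/8*γ124 + 151/8*γ125 - 21/2*γ234 + 13/2*γ235 - 14/3*γ245
(-γ3) R2 = 15/4*γ1 - 17/12*γ2 - 269/12*γ3 - 21/4*γ4 + 13/4*γ5 + 41/12*γ123 - 287/16*γ134 + 151/16*γ135 + 287/144*γ234 - 29/48*γ235 - 7/3*γ345
(-1/3*γ4) R2 = -287/48*γ1 + 287/432*γ2 + 7/4*γ3 - 269/36*γ4 - 7/9*γ5 + 41/36*γ124 - 5/4*γ134 + 151/48*γ145 + 17/36*γ234 - 29/144*γ245 - 13/12*γ345
(-1/3*γ5) R2 = 151/48*γ1 - 29/144*γ2 - 13/12*γ3 + 7/9*γ4 - 269/36*γ5 + 41/36*γ125 - 5/4*γ135 + 287/48*γ145 + 17/36*γ235 - 287/432*γ245 - 7/4*γ345
Summing the partial products and collecting blades:
Answer: 2279/24*γ1 - 13211/216*γ2 - 49/24*γ3 - 27835/288*γ4 + 3713/96*γ5 + 109/24*γ123 - 7421/288*γ124 + 4981/288*γ125 + 71/16*γ134 - 103/16*γ135 + 157/8*γ145 - 1157/144*γ234 + 917/144*γ235 - 1195/216*γ245 - 31/6*γ345


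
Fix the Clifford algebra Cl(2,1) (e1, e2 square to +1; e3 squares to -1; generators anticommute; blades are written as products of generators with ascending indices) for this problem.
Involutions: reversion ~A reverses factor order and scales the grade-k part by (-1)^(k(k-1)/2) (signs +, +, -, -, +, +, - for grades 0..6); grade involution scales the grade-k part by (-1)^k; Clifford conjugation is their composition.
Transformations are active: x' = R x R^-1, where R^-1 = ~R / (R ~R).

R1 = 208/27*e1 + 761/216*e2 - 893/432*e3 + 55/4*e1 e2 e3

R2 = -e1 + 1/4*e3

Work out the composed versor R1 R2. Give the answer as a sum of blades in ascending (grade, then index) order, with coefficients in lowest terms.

Distribute over the terms of R2 (each basis-blade product reordered to ascending indices, repeated generators contracted through their squares):
R1 (-e1) = -208/27 + 761/216*e1 e2 - 893/432*e1 e3 - 55/4*e2 e3
R1 (1/4*e3) = 893/1728 - 55/16*e1 e2 + 52/27*e1 e3 + 761/864*e2 e3
Summing the partial products and collecting blades:
Answer: -12419/1728 + 37/432*e1 e2 - 61/432*e1 e3 - 11119/864*e2 e3


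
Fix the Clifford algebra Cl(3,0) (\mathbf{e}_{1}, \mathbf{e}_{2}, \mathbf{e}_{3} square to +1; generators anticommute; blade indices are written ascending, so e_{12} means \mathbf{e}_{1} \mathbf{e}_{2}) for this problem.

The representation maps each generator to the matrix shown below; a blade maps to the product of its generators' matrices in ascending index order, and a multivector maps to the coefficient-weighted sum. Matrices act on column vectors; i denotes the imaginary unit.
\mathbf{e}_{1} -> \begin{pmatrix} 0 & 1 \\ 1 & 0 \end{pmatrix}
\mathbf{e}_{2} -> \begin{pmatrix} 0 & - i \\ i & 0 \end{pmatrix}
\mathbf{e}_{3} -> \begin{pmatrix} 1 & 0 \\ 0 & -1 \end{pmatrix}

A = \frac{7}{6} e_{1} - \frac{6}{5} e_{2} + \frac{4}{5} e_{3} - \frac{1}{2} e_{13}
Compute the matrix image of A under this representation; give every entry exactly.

Bivector images (products of the table entries): rho(e_{13}) = rho(\mathbf{e}_{1})rho(\mathbf{e}_{3}) = \begin{pmatrix} 0 & -1 \\ 1 & 0 \end{pmatrix}.
M = (\frac{7}{6})*rho(e_{1}) + (-\frac{6}{5})*rho(e_{2}) + (\frac{4}{5})*rho(e_{3}) + (-\frac{1}{2})*rho(e_{13}), summed entrywise:
Answer: \begin{pmatrix} \frac{4}{5} & \frac{5}{3} + \frac{6 i}{5} \\ \frac{2}{3} - \frac{6 i}{5} & - \frac{4}{5} \end{pmatrix}


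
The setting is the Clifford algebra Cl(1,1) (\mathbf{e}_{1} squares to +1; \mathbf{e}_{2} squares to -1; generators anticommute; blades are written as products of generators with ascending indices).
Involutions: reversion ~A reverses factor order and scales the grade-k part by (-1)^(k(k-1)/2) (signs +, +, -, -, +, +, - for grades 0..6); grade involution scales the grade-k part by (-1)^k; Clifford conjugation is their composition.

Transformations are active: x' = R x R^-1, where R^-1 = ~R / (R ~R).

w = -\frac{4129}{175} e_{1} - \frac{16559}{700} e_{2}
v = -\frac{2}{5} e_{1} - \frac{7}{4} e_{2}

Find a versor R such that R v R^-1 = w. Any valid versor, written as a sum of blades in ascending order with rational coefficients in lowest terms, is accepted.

R = v + w = -\frac{4199}{175} e_{1} - \frac{4446}{175} e_{2} works: the equal norms (-\frac{1161}{400}) guarantee its sandwich swaps v into w.
Answer: -\frac{4199}{175} e_{1} - \frac{4446}{175} e_{2}


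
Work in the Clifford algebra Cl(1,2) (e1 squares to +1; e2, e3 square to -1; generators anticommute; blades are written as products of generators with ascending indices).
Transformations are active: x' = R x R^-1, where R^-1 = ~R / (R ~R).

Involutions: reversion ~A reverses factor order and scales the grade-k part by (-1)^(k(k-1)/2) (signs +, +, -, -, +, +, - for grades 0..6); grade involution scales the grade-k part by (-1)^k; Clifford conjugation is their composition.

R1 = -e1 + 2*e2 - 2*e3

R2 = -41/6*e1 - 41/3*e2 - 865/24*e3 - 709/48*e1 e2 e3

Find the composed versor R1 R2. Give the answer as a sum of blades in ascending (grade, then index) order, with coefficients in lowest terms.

Distribute over the terms of R1 (each basis-blade product reordered to ascending indices, repeated generators contracted through their squares):
(-e1) R2 = 41/6 + 41/3*e1 e2 + 865/24*e1 e3 + 709/48*e2 e3
(2*e2) R2 = 82/3 + 41/3*e1 e2 - 709/24*e1 e3 - 865/12*e2 e3
(-2*e3) R2 = -865/12 - 709/24*e1 e2 - 41/3*e1 e3 - 82/3*e2 e3
Summing the partial products and collecting blades:
Answer: -455/12 - 53/24*e1 e2 - 43/6*e1 e3 - 4063/48*e2 e3


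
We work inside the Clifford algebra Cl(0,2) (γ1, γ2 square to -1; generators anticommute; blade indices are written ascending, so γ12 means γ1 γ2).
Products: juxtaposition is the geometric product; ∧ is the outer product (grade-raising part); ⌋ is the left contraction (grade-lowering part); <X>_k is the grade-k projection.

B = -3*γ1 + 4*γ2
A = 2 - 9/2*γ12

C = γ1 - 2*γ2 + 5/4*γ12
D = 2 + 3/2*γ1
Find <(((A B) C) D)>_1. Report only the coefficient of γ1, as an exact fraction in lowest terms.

step 1: 12*γ1 + 43/2*γ2
step 2: 31 + 215/8*γ1 - 15*γ2 - 91/2*γ12
step 3: 347/16 + 401/4*γ1 - 393/4*γ2 - 137/2*γ12
step 4: 401/4*γ1 - 393/4*γ2
Answer: 401/4


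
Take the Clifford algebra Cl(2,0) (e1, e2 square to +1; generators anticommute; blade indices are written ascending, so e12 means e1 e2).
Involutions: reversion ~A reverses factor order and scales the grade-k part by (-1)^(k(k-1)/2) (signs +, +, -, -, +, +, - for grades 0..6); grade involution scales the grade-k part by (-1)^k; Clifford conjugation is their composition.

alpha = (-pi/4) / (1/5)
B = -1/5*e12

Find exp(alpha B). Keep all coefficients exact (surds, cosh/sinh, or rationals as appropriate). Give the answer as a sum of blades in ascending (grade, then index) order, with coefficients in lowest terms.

B^2 = (-1/5)^2*(e12)^2 = 1/25*(-1) = -1/25 (a basis 2-blade squares to minus the product of its generators' squares).
B^2 = -1/25 — B^2 < 0, so the exponential closes trigonometrically: l = 1/5, alpha*l = -pi/4, so exp(alpha B) = cos(-pi/4) + (sin(-pi/4)/(1/5))*B = sqrt(2)/2 + (-5*sqrt(2)/2)*B.
Answer: sqrt(2)/2 + sqrt(2)/2*e12


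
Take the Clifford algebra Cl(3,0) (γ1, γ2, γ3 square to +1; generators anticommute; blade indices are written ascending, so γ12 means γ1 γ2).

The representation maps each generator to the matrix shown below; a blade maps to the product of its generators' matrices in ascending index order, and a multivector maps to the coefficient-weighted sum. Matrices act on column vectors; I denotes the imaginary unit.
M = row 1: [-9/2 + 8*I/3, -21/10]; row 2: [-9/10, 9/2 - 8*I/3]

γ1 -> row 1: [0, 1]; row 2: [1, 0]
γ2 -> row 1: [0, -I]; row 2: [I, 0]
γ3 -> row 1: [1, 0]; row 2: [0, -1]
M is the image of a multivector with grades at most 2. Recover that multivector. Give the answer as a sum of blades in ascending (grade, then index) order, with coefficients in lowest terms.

Method: 1, rho(γ1), rho(γ2), rho(γ3) form a trace-orthogonal basis of the 2x2 complex matrices (tr(X Y) = 2 if X = Y, else 0), so M = m0*1 + m1*rho(γ1) + m2*rho(γ2) + m3*rho(γ3) with m0 = tr(M)/2 = 0, m1 = tr(M rho(γ1))/2 = -3/2, m2 = tr(M rho(γ2))/2 = -3*I/5, m3 = tr(M rho(γ3))/2 = -9/2 + 8*I/3.
Multiplying table entries, the bivector images are rho(γ12) = I*rho(γ3), rho(γ13) = -I*rho(γ2), rho(γ23) = I*rho(γ1); with real blade coefficients the real parts of m0..m3 are the coefficients of 1, γ1, γ2, γ3 and the imaginary parts give the bivectors (γ23: Im m1, γ13: -Im m2, γ12: Im m3).
Answer: -3/2*γ1 - 9/2*γ3 + 8/3*γ12 + 3/5*γ13


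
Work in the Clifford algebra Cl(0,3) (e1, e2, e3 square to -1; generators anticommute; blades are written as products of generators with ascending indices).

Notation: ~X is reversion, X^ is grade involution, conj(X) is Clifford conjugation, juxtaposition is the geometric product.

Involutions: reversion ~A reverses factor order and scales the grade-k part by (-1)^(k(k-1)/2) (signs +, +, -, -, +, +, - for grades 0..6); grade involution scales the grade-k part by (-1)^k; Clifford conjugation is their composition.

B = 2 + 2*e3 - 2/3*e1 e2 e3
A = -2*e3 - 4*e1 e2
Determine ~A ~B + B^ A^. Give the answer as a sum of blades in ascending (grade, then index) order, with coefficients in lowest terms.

first term: 4 - 20/3*e3 + 28/3*e1 e2 + 8*e1 e2 e3
second term: 4 + 20/3*e3 - 28/3*e1 e2 + 8*e1 e2 e3
Answer: 8 + 16*e1 e2 e3


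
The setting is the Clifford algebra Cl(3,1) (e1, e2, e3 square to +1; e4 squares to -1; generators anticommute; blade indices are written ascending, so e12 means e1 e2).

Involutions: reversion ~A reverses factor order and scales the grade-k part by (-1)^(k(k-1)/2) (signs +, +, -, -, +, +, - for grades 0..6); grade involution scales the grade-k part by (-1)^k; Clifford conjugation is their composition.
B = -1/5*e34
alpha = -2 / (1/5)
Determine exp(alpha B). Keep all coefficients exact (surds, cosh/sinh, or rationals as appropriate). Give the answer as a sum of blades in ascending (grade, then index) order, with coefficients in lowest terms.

B^2 = (-1/5)^2*(e34)^2 = 1/25*(+1) = 1/25 (a basis 2-blade squares to minus the product of its generators' squares).
B^2 = 1/25 — hyperbolic case — the even/odd split gives cosh and sinh: l = 1/5, alpha*l = -2, so exp(alpha B) = cosh(-2) + (sinh(-2)/(1/5))*B = cosh(2) + (-5*sinh(2))*B.
Answer: cosh(2) + sinh(2)*e34


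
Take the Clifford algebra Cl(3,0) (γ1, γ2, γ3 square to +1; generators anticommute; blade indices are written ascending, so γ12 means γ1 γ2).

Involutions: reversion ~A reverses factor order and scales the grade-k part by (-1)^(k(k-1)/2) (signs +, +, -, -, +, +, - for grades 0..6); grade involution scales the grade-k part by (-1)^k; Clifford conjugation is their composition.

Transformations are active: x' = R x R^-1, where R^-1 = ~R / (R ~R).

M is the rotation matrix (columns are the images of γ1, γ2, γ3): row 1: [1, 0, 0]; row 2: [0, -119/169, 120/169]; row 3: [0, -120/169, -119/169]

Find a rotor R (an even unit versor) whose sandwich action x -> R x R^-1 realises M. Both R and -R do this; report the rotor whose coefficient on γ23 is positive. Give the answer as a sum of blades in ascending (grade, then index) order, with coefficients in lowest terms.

Method: write R = a + b12*γ12 + b13*γ13 + b23*γ23 with a^2 + b12^2 + b13^2 + b23^2 = 1 (so R^-1 = ~R). Expanding the columns R e_j ~R gives tr M = 4a^2 - 1 and, from the antisymmetric part, M21 - M12 = -4a*b12, M13 - M31 = 4a*b13, M32 - M23 = -4a*b23.
Here tr M = -69/169, so a^2 = (1 + tr M)/4 = 25/169 and a = ±5/13. Taking a = 5/13: M21 - M12 = 0, M13 - M31 = 0, M32 - M23 = -240/169, giving b12 = 0, b13 = 0, b23 = 12/13, i.e. R = 5/13 + 12/13*γ23.
Its γ23 coefficient is already positive.
Answer: 5/13 + 12/13*γ23. Uniqueness: Spin(3) -> SO(3) maps R and -R to the same rotation of trace -69/169; fixing the sign of the γ23 coefficient removes the ambiguity.


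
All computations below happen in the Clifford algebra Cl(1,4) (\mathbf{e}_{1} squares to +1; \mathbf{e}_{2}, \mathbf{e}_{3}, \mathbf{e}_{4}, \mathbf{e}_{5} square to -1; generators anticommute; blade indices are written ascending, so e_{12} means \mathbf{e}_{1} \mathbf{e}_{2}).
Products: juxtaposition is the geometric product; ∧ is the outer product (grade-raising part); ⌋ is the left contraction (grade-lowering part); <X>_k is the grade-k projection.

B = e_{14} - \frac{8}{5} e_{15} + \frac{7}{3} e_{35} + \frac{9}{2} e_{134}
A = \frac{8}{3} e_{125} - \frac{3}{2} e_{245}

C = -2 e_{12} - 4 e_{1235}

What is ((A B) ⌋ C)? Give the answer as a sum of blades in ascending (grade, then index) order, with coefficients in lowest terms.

step 1: \frac{64}{15} e_{2} + \frac{56}{9} e_{123} + \frac{12}{5} e_{124} + \frac{3}{2} e_{125} + \frac{7}{2} e_{234} - \frac{8}{3} e_{245} + \frac{27}{4} e_{1235} + 12 e_{2345}
step 2: 27 - \frac{128}{15} e_{1} - 6 e_{3} + \frac{224}{9} e_{5} - \frac{256}{15} e_{135}
Answer: 27 - \frac{128}{15} e_{1} - 6 e_{3} + \frac{224}{9} e_{5} - \frac{256}{15} e_{135}


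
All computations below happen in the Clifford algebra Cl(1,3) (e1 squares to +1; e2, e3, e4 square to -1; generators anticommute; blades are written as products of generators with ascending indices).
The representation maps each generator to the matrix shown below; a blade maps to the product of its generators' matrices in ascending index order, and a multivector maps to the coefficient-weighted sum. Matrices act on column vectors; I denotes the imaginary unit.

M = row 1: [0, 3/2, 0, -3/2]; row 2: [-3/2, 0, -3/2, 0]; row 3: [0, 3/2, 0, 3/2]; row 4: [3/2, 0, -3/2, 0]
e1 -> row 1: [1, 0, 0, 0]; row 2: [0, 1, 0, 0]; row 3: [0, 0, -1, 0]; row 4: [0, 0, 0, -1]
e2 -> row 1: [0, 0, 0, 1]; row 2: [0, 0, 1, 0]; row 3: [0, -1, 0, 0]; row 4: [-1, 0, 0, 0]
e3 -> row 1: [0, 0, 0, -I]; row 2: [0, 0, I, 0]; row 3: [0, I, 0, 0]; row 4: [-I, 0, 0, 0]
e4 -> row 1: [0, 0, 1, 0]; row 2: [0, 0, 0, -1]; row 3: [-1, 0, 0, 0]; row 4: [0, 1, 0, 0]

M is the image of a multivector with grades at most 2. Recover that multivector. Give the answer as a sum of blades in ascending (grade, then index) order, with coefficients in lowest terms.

Method: the blade images are trace-orthogonal — tr(rho(e_A) rho(e_B)^-1) = 4 if A = B and 0 otherwise — and rho(e_A)^-1 = (e_A)^2 * rho(e_A) with (e_A)^2 = +1 or -1, so the coefficient of e_A in the preimage is (e_A)^2 * tr(M rho(e_A))/4.
Nonzero projections over blades of grade <= 2: e2: (e2)^2 = -1, tr(M rho(e2)) = 6, coefficient -3/2; e2 e4: (e2 e4)^2 = -1, tr(M rho(e2 e4)) = -6, coefficient 3/2. Every other blade of grade <= 2 projects to 0.
Answer: -3/2*e2 + 3/2*e2 e4


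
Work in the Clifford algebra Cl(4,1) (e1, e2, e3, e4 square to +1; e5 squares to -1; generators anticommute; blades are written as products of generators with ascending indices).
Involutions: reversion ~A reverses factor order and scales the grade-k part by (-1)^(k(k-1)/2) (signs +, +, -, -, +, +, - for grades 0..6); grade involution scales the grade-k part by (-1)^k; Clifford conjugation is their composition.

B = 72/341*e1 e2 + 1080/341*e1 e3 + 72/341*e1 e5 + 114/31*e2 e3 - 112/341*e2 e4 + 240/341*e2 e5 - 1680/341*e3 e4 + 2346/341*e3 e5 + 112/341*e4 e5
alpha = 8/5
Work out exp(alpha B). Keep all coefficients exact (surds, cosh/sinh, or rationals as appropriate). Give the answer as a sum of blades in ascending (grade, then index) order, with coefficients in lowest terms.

B^2 term by term: the squares give (72/341)^2*(e1 e2)^2 + (1080/341)^2*(e1 e3)^2 + (72/341)^2*(e1 e5)^2 + (114/31)^2*(e2 e3)^2 + (-112/341)^2*(e2 e4)^2 + (240/341)^2*(e2 e5)^2 + (-1680/341)^2*(e3 e4)^2 + (2346/341)^2*(e3 e5)^2 + (112/341)^2*(e4 e5)^2 = 5184/116281*(-1) + 1166400/116281*(-1) + 5184/116281*(+1) + 12996/961*(-1) + 12544/116281*(-1) + 57600/116281*(+1) + 2822400/116281*(-1) + 5503716/116281*(+1) + 12544/116281*(+1) = 0 (each basis 2-blade squares to minus the product of its generators' squares); cross terms between blades sharing an index anticommute and cancel; the commuting (index-disjoint) pairs give grade-4 terms 2*c*c'*(blade product), which cancel blade by blade — e1 e2 e3 e4: -241920/116281 + 241920/116281 = 0; e1 e2 e3 e5: 337824/116281 - 518400/116281 + 16416/10571 = 0; e1 e2 e4 e5: 16128/116281 - 16128/116281 = 0; e1 e3 e4 e5: 241920/116281 - 241920/116281 = 0; e2 e3 e4 e5: 25536/10571 + 525504/116281 - 806400/116281 = 0 — confirming B is simple. So B^2 = 0.
B^2 = 0, and the exponential is exactly linear here: exp(alpha B) = 1 + alpha B (parabolic case).
Answer: 1 + 576/1705*e1 e2 + 1728/341*e1 e3 + 576/1705*e1 e5 + 912/155*e2 e3 - 896/1705*e2 e4 + 384/341*e2 e5 - 2688/341*e3 e4 + 18768/1705*e3 e5 + 896/1705*e4 e5


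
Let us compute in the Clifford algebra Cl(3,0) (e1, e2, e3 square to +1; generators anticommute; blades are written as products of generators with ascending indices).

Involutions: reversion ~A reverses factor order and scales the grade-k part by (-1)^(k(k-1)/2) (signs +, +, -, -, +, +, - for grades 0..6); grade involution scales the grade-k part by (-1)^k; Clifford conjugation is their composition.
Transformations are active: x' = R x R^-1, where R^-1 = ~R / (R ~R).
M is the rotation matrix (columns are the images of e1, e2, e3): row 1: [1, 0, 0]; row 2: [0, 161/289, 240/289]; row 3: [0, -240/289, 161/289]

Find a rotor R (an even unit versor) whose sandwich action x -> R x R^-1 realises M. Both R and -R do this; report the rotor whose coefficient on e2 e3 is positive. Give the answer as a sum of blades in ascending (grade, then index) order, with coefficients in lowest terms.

Method: write R = a + b12*e1 e2 + b13*e1 e3 + b23*e2 e3 with a^2 + b12^2 + b13^2 + b23^2 = 1 (so R^-1 = ~R). Expanding the columns R e_j ~R gives tr M = 4a^2 - 1 and, from the antisymmetric part, M21 - M12 = -4a*b12, M13 - M31 = 4a*b13, M32 - M23 = -4a*b23.
Here tr M = 611/289, so a^2 = (1 + tr M)/4 = 225/289 and a = ±15/17. Taking a = 15/17: M21 - M12 = 0, M13 - M31 = 0, M32 - M23 = -480/289, giving b12 = 0, b13 = 0, b23 = 8/17, i.e. R = 15/17 + 8/17*e2 e3.
Its e2 e3 coefficient is already positive.
Answer: 15/17 + 8/17*e2 e3. Note: both R and -R realise this M (trace 611/289); the covering map identifies them, and the e2 e3-coefficient sign is the tie-breaker.


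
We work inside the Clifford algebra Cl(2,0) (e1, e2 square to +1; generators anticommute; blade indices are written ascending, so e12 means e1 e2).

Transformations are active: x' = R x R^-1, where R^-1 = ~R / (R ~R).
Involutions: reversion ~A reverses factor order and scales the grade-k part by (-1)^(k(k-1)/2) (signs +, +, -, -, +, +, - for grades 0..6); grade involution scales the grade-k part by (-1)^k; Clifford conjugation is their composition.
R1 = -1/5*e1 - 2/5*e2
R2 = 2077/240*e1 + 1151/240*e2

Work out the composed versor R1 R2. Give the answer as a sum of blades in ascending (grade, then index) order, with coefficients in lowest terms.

Distribute over the terms of R1 (each basis-blade product reordered to ascending indices, repeated generators contracted through their squares):
(-1/5*e1) R2 = -2077/1200 - 1151/1200*e12
(-2/5*e2) R2 = -1151/600 + 2077/600*e12
Summing the partial products and collecting blades:
Answer: -4379/1200 + 1001/400*e12


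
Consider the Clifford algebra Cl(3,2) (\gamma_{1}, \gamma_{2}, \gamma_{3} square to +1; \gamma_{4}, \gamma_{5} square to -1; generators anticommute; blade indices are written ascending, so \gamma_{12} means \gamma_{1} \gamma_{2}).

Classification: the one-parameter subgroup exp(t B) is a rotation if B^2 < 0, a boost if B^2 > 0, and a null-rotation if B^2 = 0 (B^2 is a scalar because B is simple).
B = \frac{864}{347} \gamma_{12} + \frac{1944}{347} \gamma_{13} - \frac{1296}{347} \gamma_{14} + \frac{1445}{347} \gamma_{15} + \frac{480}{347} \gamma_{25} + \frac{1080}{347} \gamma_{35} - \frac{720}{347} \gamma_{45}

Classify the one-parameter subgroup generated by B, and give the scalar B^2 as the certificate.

B^2 term by term: the squares give (\frac{864}{347})^2*(\gamma_{12})^2 + (\frac{1944}{347})^2*(\gamma_{13})^2 + (-\frac{1296}{347})^2*(\gamma_{14})^2 + (\frac{1445}{347})^2*(\gamma_{15})^2 + (\frac{480}{347})^2*(\gamma_{25})^2 + (\frac{1080}{347})^2*(\gamma_{35})^2 + (-\frac{720}{347})^2*(\gamma_{45})^2 = \frac{746496}{120409}*(-1) + \frac{3779136}{120409}*(-1) + \frac{1679616}{120409}*(+1) + \frac{2088025}{120409}*(+1) + \frac{230400}{120409}*(+1) + \frac{1166400}{120409}*(+1) + \frac{518400}{120409}*(-1) = 1 (each basis 2-blade squares to minus the product of its generators' squares); cross terms between blades sharing an index anticommute and cancel; the commuting (index-disjoint) pairs give grade-4 terms 2*c*c'*(blade product), which cancel blade by blade — \gamma_{1235}: \frac{1866240}{120409} - \frac{1866240}{120409} = 0; \gamma_{1245}: -\frac{1244160}{120409} + \frac{1244160}{120409} = 0; \gamma_{1345}: -\frac{2799360}{120409} + \frac{2799360}{120409} = 0 — confirming B is simple. So B^2 = 1.
Answer: boost, certificate B^2 = 1. Note: conjugating B changes its blade decomposition but never the scalar B^2 = 1, whose sign settles the classification.


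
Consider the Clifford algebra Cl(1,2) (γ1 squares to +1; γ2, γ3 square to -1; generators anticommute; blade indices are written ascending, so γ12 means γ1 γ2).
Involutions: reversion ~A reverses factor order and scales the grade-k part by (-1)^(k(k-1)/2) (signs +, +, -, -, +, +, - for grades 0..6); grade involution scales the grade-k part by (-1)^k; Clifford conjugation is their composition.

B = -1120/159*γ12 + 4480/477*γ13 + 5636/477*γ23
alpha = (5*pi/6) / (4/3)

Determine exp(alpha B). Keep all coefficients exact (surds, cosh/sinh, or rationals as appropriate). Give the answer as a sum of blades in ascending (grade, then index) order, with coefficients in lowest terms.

B^2 term by term: the squares give (-1120/159)^2*(γ12)^2 + (4480/477)^2*(γ13)^2 + (5636/477)^2*(γ23)^2 = 1254400/25281*(+1) + 20070400/227529*(+1) + 31764496/227529*(-1) = -16/9 (each basis 2-blade squares to minus the product of its generators' squares); cross terms between blades sharing an index anticommute and cancel. So B^2 = -16/9.
B^2 = -16/9 — circular case — the even/odd split gives cos and sin: l = 4/3, alpha*l = 5*pi/6, so exp(alpha B) = cos(5*pi/6) + (sin(5*pi/6)/(4/3))*B = -sqrt(3)/2 + (3/8)*B.
Answer: -sqrt(3)/2 - 140/53*γ12 + 560/159*γ13 + 1409/318*γ23


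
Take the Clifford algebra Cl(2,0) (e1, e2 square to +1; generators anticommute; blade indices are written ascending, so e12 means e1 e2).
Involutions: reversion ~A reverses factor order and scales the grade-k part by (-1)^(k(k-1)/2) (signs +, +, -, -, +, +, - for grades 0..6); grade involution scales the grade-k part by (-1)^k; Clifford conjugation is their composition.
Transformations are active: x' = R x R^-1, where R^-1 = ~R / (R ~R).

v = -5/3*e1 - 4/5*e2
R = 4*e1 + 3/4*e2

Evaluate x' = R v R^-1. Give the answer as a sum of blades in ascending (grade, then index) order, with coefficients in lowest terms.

~R = 4*e1 + 3/4*e2, and R ~R = 265/16, so R^-1 = ~R / (265/16).
R v = -109/15 - 39/20*e12
Answer: -7327/3975*e1 + 188/1325*e2


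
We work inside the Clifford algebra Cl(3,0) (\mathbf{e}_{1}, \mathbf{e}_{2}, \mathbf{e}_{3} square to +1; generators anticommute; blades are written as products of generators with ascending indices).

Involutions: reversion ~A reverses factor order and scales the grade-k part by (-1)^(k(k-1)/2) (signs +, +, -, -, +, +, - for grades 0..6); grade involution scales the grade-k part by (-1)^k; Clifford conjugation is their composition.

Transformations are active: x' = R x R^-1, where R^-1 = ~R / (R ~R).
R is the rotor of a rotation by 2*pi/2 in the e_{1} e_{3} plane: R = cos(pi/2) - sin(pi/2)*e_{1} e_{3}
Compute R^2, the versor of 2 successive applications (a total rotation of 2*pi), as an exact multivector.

The rotor phase is half the rotation angle and phases add under composition, so 2 steps in the e_{1} e_{3} plane accumulate phase 2*(pi/2) = \pi: R^2 = cos(\pi) - sin(\pi)*e_{1} e_{3}.
cos(\pi) = -1 and sin(\pi) = 0, so R^2 = -1. The total rotation 2*pi is 1 full turn, so every vector returns to itself, yet the rotor is -1, on the OTHER sheet of the double cover (an odd number of 2*pi turns).
Answer: -1


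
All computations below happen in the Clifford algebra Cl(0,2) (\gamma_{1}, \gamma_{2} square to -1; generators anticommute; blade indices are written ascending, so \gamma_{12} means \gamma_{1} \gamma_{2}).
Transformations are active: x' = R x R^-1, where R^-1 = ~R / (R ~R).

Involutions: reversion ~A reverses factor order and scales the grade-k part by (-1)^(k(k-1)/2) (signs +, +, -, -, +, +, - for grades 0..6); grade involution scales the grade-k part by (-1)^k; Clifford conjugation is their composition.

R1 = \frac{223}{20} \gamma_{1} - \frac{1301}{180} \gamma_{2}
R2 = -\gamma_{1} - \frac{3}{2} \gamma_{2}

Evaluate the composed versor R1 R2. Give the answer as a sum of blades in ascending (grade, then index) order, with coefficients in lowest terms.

Distribute over the terms of R1 (each basis-blade product reordered to ascending indices, repeated generators contracted through their squares):
(\frac{223}{20} \gamma_{1}) R2 = \frac{223}{20} - \frac{669}{40} \gamma_{12}
(-\frac{1301}{180} \gamma_{2}) R2 = -\frac{1301}{120} - \frac{1301}{180} \gamma_{12}
Summing the partial products and collecting blades:
Answer: \frac{37}{120} - \frac{8623}{360} \gamma_{12}


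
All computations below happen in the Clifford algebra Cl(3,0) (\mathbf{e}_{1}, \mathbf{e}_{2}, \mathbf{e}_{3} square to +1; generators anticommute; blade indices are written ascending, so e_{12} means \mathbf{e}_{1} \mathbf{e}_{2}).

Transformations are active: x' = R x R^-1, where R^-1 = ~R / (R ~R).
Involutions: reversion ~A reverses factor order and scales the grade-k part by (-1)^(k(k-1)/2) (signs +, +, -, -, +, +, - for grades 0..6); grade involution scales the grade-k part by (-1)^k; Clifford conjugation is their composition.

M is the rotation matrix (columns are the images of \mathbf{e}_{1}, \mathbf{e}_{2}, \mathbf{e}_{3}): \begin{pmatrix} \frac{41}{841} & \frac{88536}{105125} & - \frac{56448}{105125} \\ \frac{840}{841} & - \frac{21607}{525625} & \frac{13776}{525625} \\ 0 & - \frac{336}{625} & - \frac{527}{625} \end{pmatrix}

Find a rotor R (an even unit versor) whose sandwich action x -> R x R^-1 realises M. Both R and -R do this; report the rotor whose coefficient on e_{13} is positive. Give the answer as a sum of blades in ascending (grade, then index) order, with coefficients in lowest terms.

Method: write R = a + b12*e_{12} + b13*e_{13} + b23*e_{23} with a^2 + b12^2 + b13^2 + b23^2 = 1 (so R^-1 = ~R). Expanding the columns R e_j ~R gives tr M = 4a^2 - 1 and, from the antisymmetric part, M21 - M12 = -4a*b12, M13 - M31 = 4a*b13, M32 - M23 = -4a*b23.
Here tr M = -\frac{439189}{525625}, so a^2 = (1 + tr M)/4 = \frac{21609}{525625} and a = ±\frac{147}{725}. Taking a = \frac{147}{725}: M21 - M12 = \frac{16464}{105125}, M13 - M31 = -\frac{56448}{105125}, M32 - M23 = -\frac{296352}{525625}, giving b12 = -\frac{28}{145}, b13 = -\frac{96}{145}, b23 = \frac{504}{725}, i.e. R = \frac{147}{725} - \frac{28}{145} e_{12} - \frac{96}{145} e_{13} + \frac{504}{725} e_{23}.
Its e_{13} coefficient is negative, so report the other preimage -R.
Answer: -\frac{147}{725} + \frac{28}{145} e_{12} + \frac{96}{145} e_{13} - \frac{504}{725} e_{23}. Uniqueness: Spin(3) -> SO(3) maps R and -R to the same rotation of trace -\frac{439189}{525625}; fixing the sign of the e_{13} coefficient removes the ambiguity.


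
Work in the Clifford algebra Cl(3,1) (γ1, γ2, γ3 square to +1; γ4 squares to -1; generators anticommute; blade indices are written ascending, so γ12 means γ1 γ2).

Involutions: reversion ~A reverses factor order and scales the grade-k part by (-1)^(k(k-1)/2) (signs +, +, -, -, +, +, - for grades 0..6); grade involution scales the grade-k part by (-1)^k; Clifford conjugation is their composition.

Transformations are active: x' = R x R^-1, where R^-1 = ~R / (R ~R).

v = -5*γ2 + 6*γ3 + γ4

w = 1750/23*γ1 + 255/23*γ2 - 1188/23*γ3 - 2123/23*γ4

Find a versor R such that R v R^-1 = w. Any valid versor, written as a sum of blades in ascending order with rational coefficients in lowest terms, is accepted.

Sketch: the shared square 60 makes R = v + w = 1750/23*γ1 + 140/23*γ2 - 1050/23*γ3 - 2100/23*γ4 the natural versor; its sandwich fixes that direction, negates (v - w)/2, and sends v to w.
Answer: 1750/23*γ1 + 140/23*γ2 - 1050/23*γ3 - 2100/23*γ4


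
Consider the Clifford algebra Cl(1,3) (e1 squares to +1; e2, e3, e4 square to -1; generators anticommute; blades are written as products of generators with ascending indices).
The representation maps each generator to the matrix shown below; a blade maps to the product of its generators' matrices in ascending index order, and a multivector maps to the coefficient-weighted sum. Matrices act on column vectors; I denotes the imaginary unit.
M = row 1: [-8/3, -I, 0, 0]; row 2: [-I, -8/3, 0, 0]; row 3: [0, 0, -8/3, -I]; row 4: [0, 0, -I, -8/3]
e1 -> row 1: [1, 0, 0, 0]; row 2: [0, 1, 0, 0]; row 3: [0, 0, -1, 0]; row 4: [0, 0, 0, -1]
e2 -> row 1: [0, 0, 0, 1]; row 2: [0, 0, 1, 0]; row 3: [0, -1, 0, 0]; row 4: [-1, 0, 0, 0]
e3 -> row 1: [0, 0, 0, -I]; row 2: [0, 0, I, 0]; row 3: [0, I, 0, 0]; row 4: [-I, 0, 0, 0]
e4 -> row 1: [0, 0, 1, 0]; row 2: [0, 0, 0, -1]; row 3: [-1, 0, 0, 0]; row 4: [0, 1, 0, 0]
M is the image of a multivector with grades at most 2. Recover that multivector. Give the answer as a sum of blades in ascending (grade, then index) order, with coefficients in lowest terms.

Method: the blade images are trace-orthogonal — tr(rho(e_A) rho(e_B)^-1) = 4 if A = B and 0 otherwise — and rho(e_A)^-1 = (e_A)^2 * rho(e_A) with (e_A)^2 = +1 or -1, so the coefficient of e_A in the preimage is (e_A)^2 * tr(M rho(e_A))/4.
Nonzero projections over blades of grade <= 2: 1: (1)^2 = +1, tr(M 1) = -32/3, coefficient -8/3; e3 e4: (e3 e4)^2 = -1, tr(M rho(e3 e4)) = -4, coefficient 1. Every other blade of grade <= 2 projects to 0.
Answer: -8/3 + e3 e4


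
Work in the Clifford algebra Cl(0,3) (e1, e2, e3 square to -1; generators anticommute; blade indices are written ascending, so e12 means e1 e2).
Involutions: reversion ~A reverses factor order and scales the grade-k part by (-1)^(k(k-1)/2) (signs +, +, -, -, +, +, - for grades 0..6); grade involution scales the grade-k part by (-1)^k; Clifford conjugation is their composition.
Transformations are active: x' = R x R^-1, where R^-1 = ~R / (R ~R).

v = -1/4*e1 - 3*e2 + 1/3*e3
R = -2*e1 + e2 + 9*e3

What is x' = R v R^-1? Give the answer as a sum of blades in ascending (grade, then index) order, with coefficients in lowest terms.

~R = -2*e1 + e2 + 9*e3, and R ~R = -86, so R^-1 = ~R / (-86).
R v = -1/2 + 25/4*e12 + 19/12*e13 + 82/3*e23
Answer: 39/172*e1 + 259/86*e2 - 59/258*e3


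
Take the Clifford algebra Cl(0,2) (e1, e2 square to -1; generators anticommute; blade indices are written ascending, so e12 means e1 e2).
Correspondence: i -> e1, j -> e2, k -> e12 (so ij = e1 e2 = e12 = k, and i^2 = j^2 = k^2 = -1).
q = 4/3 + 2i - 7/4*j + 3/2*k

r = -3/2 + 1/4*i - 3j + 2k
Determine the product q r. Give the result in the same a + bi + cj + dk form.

In blades: q = 4/3 + 2*e1 - 7/4*e2 + 3/2*e12, r = -3/2 + 1/4*e1 - 3*e2 + 2*e12.
Distribute q over r term by term (generator squares from the signature, products reordered to ascending indices): (4/3)*r = -2 + 1/3*e1 - 4*e2 + 8/3*e12; (2*e1)*r = -1/2 - 3*e1 - 4*e2 - 6*e12; (-7/4*e2)*r = -21/4 - 7/2*e1 + 21/8*e2 + 7/16*e12; (3/2*e12)*r = -3 + 9/2*e1 + 3/8*e2 - 9/4*e12.
Sum: -43/4 - 5/3*e1 - 5*e2 - 247/48*e12; translating back through the correspondence:
Answer: -43/4 - 5/3*i - 5j - 247/48*k
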